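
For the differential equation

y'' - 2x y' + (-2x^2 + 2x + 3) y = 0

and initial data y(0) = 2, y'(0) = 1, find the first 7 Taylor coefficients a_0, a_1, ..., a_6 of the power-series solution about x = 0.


Ansatz: y(x) = sum_{n>=0} a_n x^n, so y'(x) = sum_{n>=1} n a_n x^(n-1) and y''(x) = sum_{n>=2} n(n-1) a_n x^(n-2).
Substitute into P(x) y'' + Q(x) y' + R(x) y = 0 with P(x) = 1, Q(x) = -2x, R(x) = -2x^2 + 2x + 3, and match powers of x.
Initial conditions: a_0 = 2, a_1 = 1.
Setting the coefficient of each power of x to zero and solving order by order (substituting the coefficients already found):
  x^0: 2 a_2 + 3 a_0 = 0  ->  2 a_2 = -3 a_0 = -6  ->  a_2 = -3
  x^1: 6 a_3 + a_1 + 2 a_0 = 0  ->  6 a_3 = -a_1 - 2 a_0 = -5  ->  a_3 = -5/6
  x^2: 12 a_4 - a_2 + 2 a_1 - 2 a_0 = 0  ->  12 a_4 = a_2 - 2 a_1 + 2 a_0 = -1  ->  a_4 = -1/12
  x^3: 20 a_5 - 3 a_3 + 2 a_2 - 2 a_1 = 0  ->  20 a_5 = 3 a_3 - 2 a_2 + 2 a_1 = 11/2  ->  a_5 = 11/40
  x^4: 30 a_6 - 5 a_4 + 2 a_3 - 2 a_2 = 0  ->  30 a_6 = 5 a_4 - 2 a_3 + 2 a_2 = -19/4  ->  a_6 = -19/120
Truncated series: y(x) = 2 + x - 3 x^2 - (5/6) x^3 - (1/12) x^4 + (11/40) x^5 - (19/120) x^6 + O(x^7).

a_0 = 2; a_1 = 1; a_2 = -3; a_3 = -5/6; a_4 = -1/12; a_5 = 11/40; a_6 = -19/120


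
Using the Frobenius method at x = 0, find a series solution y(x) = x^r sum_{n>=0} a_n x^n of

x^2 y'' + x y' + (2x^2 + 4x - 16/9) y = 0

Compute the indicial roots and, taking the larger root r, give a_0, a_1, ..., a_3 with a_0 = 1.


Write in Frobenius form y'' + (p(x)/x) y' + (q(x)/x^2) y = 0:
  p(x) = 1,  q(x) = 2x^2 + 4x - 16/9.
Indicial equation: r(r-1) + (1) r + (-16/9) = 0 -> roots r_1 = 4/3, r_2 = -4/3.
Take r = r_1 = 4/3. Let y(x) = x^r sum_{n>=0} a_n x^n with a_0 = 1.
Substitute y = x^r sum a_n x^n and match x^{r+n}. The recurrence is
  D(n) a_n + 4 a_{n-1} + 2 a_{n-2} = 0,  where D(n) = (r+n)(r+n-1) + (1)(r+n) + (-16/9).
  a_n = [-4 a_{n-1} - 2 a_{n-2}] / D(n).
Since the indicial polynomial factors as (r - r_1)(r - r_2), D(n) = (r_1 + n - r_1)(r_1 + n - r_2) = n(n + 8/3).
Evaluating step by step (a_0 = 1):
  n = 1: D(1) = 1(1 + 8/3) = 11/3; numerator = -4(1) = -4; a_1 = (-4)/(11/3) = -12/11
  n = 2: D(2) = 2(2 + 8/3) = 28/3; numerator = -4(-12/11) - 2(1) = 26/11; a_2 = (26/11)/(28/3) = 39/154
  n = 3: D(3) = 3(3 + 8/3) = 17; numerator = -4(39/154) - 2(-12/11) = 90/77; a_3 = (90/77)/(17) = 90/1309

r = 4/3; a_0 = 1; a_1 = -12/11; a_2 = 39/154; a_3 = 90/1309


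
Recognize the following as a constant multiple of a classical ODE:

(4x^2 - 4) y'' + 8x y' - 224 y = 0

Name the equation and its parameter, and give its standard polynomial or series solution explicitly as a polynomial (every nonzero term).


All three coefficients share the factor -4; dividing through by -4 gives  (1 - x^2) y'' - 2x y' + 56 y = 0.
This matches the Legendre equation (1 - x^2) y'' - 2x y' + n(n+1) y = 0 (note the -2x y' term) with n(n+1) = 56, so n = 7; the polynomial solution is P_7(x).
With y = sum_k a_k x^k, matching x^k gives (k+2)(k+1) a_{k+2} = [k(k+1) - n(n+1)] a_k = (k - 7)(k + 8) a_k. The right side vanishes at k = 7, so the series with the parity of 7 terminates at degree 7.
Standard normalization (P_n(1) = 1): leading coefficient (2n)!/(2^n (n!)^2) = 87178291200/(128*25401600) = 429/16, so a_7 = 429/16. Work downward with a_k = (k+1)(k+2) a_{k+2} / ((k - 7)(k + 8)):
  a_5 = (6)(7)(429/16) / ((5 - 7)(5 + 8)) = (9009/8)/(-26) = -693/16
  a_3 = (4)(5)(-693/16) / ((3 - 7)(3 + 8)) = (-3465/4)/(-44) = 315/16
  a_1 = (2)(3)(315/16) / ((1 - 7)(1 + 8)) = (945/8)/(-54) = -35/16
Hence P_7(x) = 429 x^7/16 - 693 x^5/16 + 315 x^3/16 - 35 x/16.

P_7(x); series = 429 x^7/16 - 693 x^5/16 + 315 x^3/16 - 35 x/16


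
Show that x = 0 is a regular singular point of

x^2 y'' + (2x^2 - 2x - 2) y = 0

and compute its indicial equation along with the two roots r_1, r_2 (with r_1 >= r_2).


Divide by x^2 to reach normal form y'' + P_1(x) y' + P_2(x) y = 0 with P_1(x) = 0 and P_2(x) = 2 - 2/x - 2/x^2.
x = 0 is a singular point because the y-coefficient 2 - 2/x - 2/x^2 has a pole at x = 0.
It is a regular singular point because x P_1(x) = p(x) = 0 and x^2 P_2(x) = q(x) = 2x^2 - 2x - 2 are polynomials, hence analytic at x = 0.
p(0) = 0,  q(0) = -2.
Indicial equation: r(r-1) + p(0) r + q(0) = 0, i.e. r^2 + (p(0) - 1) r + q(0) = 0, i.e. r^2 - 1 r - 2 = 0.
Discriminant: (-1)^2 - 4(-2) = 9, so r = (1 ± 3)/2.
Solving: r_1 = 2, r_2 = -1.

indicial: r^2 - 1 r - 2 = 0; roots r_1 = 2, r_2 = -1


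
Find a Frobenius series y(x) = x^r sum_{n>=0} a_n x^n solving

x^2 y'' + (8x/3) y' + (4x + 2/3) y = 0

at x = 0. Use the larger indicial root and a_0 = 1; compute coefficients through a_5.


Write in Frobenius form y'' + (p(x)/x) y' + (q(x)/x^2) y = 0:
  p(x) = 8/3,  q(x) = 4x + 2/3.
Indicial equation: r(r-1) + (8/3) r + (2/3) = 0 -> roots r_1 = -2/3, r_2 = -1.
Take r = r_1 = -2/3. Let y(x) = x^r sum_{n>=0} a_n x^n with a_0 = 1.
Substitute y = x^r sum a_n x^n and match x^{r+n}. The recurrence is
  D(n) a_n + 4 a_{n-1} = 0,  where D(n) = (r+n)(r+n-1) + (8/3)(r+n) + (2/3).
  a_n = -4 / D(n) * a_{n-1}.
Since the indicial polynomial factors as (r - r_1)(r - r_2), D(n) = (r_1 + n - r_1)(r_1 + n - r_2) = n(n + 1/3).
Evaluating step by step (a_0 = 1):
  n = 1: D(1) = 1(1 + 1/3) = 4/3; numerator = -4(1) = -4; a_1 = (-4)/(4/3) = -3
  n = 2: D(2) = 2(2 + 1/3) = 14/3; numerator = -4(-3) = 12; a_2 = (12)/(14/3) = 18/7
  n = 3: D(3) = 3(3 + 1/3) = 10; numerator = -4(18/7) = -72/7; a_3 = (-72/7)/(10) = -36/35
  n = 4: D(4) = 4(4 + 1/3) = 52/3; numerator = -4(-36/35) = 144/35; a_4 = (144/35)/(52/3) = 108/455
  n = 5: D(5) = 5(5 + 1/3) = 80/3; numerator = -4(108/455) = -432/455; a_5 = (-432/455)/(80/3) = -81/2275

r = -2/3; a_0 = 1; a_1 = -3; a_2 = 18/7; a_3 = -36/35; a_4 = 108/455; a_5 = -81/2275


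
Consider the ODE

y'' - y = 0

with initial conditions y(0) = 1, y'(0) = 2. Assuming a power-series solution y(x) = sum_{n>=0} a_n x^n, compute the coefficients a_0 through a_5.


Ansatz: y(x) = sum_{n>=0} a_n x^n, so y'(x) = sum_{n>=1} n a_n x^(n-1) and y''(x) = sum_{n>=2} n(n-1) a_n x^(n-2).
Substitute into P(x) y'' + Q(x) y' + R(x) y = 0 with P(x) = 1, Q(x) = 0, R(x) = -1, and match powers of x.
Initial conditions: a_0 = 1, a_1 = 2.
Setting the coefficient of each power of x to zero and solving order by order (substituting the coefficients already found):
  x^0: 2 a_2 - a_0 = 0  ->  2 a_2 = a_0 = 1  ->  a_2 = 1/2
  x^1: 6 a_3 - a_1 = 0  ->  6 a_3 = a_1 = 2  ->  a_3 = 1/3
  x^2: 12 a_4 - a_2 = 0  ->  12 a_4 = a_2 = 1/2  ->  a_4 = 1/24
  x^3: 20 a_5 - a_3 = 0  ->  20 a_5 = a_3 = 1/3  ->  a_5 = 1/60
Truncated series: y(x) = 1 + 2 x + (1/2) x^2 + (1/3) x^3 + (1/24) x^4 + (1/60) x^5 + O(x^6).

a_0 = 1; a_1 = 2; a_2 = 1/2; a_3 = 1/3; a_4 = 1/24; a_5 = 1/60


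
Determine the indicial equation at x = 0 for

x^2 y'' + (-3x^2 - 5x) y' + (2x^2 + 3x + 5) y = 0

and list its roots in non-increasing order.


Divide by x^2 to reach normal form y'' + P_1(x) y' + P_2(x) y = 0 with P_1(x) = -3 - 5/x and P_2(x) = 2 + 3/x + 5/x^2.
x = 0 is a singular point because the y'-coefficient -3 - 5/x has a pole at x = 0 and the y-coefficient 2 + 3/x + 5/x^2 has a pole at x = 0.
It is a regular singular point because x P_1(x) = p(x) = -3x - 5 and x^2 P_2(x) = q(x) = 2x^2 + 3x + 5 are polynomials, hence analytic at x = 0.
p(0) = -5,  q(0) = 5.
Indicial equation: r(r-1) + p(0) r + q(0) = 0, i.e. r^2 + (p(0) - 1) r + q(0) = 0, i.e. r^2 - 6 r + 5 = 0.
Discriminant: (-6)^2 - 4(5) = 16, so r = (6 ± 4)/2.
Solving: r_1 = 5, r_2 = 1.

indicial: r^2 - 6 r + 5 = 0; roots r_1 = 5, r_2 = 1


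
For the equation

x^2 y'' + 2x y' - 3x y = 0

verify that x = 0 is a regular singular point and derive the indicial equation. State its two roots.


Divide by x^2 to reach normal form y'' + P_1(x) y' + P_2(x) y = 0 with P_1(x) = 2/x and P_2(x) = -3/x.
x = 0 is a singular point because the y'-coefficient 2/x has a pole at x = 0 and the y-coefficient -3/x has a pole at x = 0.
It is a regular singular point because x P_1(x) = p(x) = 2 and x^2 P_2(x) = q(x) = -3x are polynomials, hence analytic at x = 0.
p(0) = 2,  q(0) = 0.
Indicial equation: r(r-1) + p(0) r + q(0) = 0, i.e. r^2 + (p(0) - 1) r + q(0) = 0, i.e. r^2 + 1 r = 0.
Discriminant: (1)^2 - 4(0) = 1, so r = (-1 ± 1)/2.
Solving: r_1 = 0, r_2 = -1.

indicial: r^2 + 1 r = 0; roots r_1 = 0, r_2 = -1


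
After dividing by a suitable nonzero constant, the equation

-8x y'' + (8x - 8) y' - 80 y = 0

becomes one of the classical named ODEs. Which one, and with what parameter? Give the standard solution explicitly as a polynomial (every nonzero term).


All three coefficients share the factor -8; dividing through by -8 gives  x y'' + (1 - x) y' + 10 y = 0.
This matches the Laguerre equation x y'' + (1 - x) y' + n y = 0 with n = 10; the polynomial solution is L_10(x).
With y = sum_k a_k x^k, matching x^k gives (k+1)k a_{k+1} + (k+1) a_{k+1} - k a_k + n a_k = 0, i.e. (k+1)^2 a_{k+1} = (k - n) a_k = (k - 10) a_k. The right side vanishes at k = 10, so the series terminates at degree 10.
Standard normalization L_n(0) = 1 gives a_0 = 1. Work upward with a_{k+1} = (k - 10) a_k / (k+1)^2:
  a_1 = (0 - 10)(1) / 1^2 = -10/1 = -10
  a_2 = (1 - 10)(-10) / 2^2 = 90/4 = 45/2
  a_3 = (2 - 10)(45/2) / 3^2 = -180/9 = -20
  a_4 = (3 - 10)(-20) / 4^2 = 140/16 = 35/4
  a_5 = (4 - 10)(35/4) / 5^2 = (-105/2)/25 = -21/10
  a_6 = (5 - 10)(-21/10) / 6^2 = (21/2)/36 = 7/24
  a_7 = (6 - 10)(7/24) / 7^2 = (-7/6)/49 = -1/42
  a_8 = (7 - 10)(-1/42) / 8^2 = (1/14)/64 = 1/896
  a_9 = (8 - 10)(1/896) / 9^2 = (-1/448)/81 = -1/36288
  a_10 = (9 - 10)(-1/36288) / 10^2 = (1/36288)/100 = 1/3628800
Hence L_10(x) = x^10/3628800 - x^9/36288 + x^8/896 - x^7/42 + 7 x^6/24 - 21 x^5/10 + 35 x^4/4 - 20 x^3 + 45 x^2/2 - 10 x + 1.

L_10(x); series = x^10/3628800 - x^9/36288 + x^8/896 - x^7/42 + 7 x^6/24 - 21 x^5/10 + 35 x^4/4 - 20 x^3 + 45 x^2/2 - 10 x + 1


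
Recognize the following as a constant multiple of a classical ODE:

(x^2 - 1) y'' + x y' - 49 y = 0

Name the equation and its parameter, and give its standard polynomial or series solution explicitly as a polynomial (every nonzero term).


All three coefficients share the factor -1; dividing through by -1 gives  (1 - x^2) y'' - x y' + 49 y = 0.
This matches the Chebyshev equation (1 - x^2) y'' - x y' + n^2 y = 0 (note the -x y' term, not -2x y') with n^2 = 49, so n = 7; the polynomial solution is T_7(x).
With y = sum_k a_k x^k, matching x^k gives (k+2)(k+1) a_{k+2} = (k^2 - n^2) a_k = (k - 7)(k + 7) a_k. The right side vanishes at k = 7, so the series with the parity of 7 terminates at degree 7.
Standard normalization: leading coefficient of T_n is 2^(n-1), so a_7 = 2^6 = 64. Work downward with a_k = (k+1)(k+2) a_{k+2} / ((k - 7)(k + 7)):
  a_5 = (6)(7)(64) / ((5 - 7)(5 + 7)) = 2688/(-24) = -112
  a_3 = (4)(5)(-112) / ((3 - 7)(3 + 7)) = -2240/(-40) = 56
  a_1 = (2)(3)(56) / ((1 - 7)(1 + 7)) = 336/(-48) = -7
Hence T_7(x) = 64 x^7 - 112 x^5 + 56 x^3 - 7 x.

T_7(x); series = 64 x^7 - 112 x^5 + 56 x^3 - 7 x


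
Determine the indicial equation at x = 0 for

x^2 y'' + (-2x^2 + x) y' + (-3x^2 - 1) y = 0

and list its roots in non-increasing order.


Divide by x^2 to reach normal form y'' + P_1(x) y' + P_2(x) y = 0 with P_1(x) = -2 + 1/x and P_2(x) = -3 - 1/x^2.
x = 0 is a singular point because the y'-coefficient -2 + 1/x has a pole at x = 0 and the y-coefficient -3 - 1/x^2 has a pole at x = 0.
It is a regular singular point because x P_1(x) = p(x) = 1 - 2x and x^2 P_2(x) = q(x) = -3x^2 - 1 are polynomials, hence analytic at x = 0.
p(0) = 1,  q(0) = -1.
Indicial equation: r(r-1) + p(0) r + q(0) = 0, i.e. r^2 + (p(0) - 1) r + q(0) = 0, i.e. r^2 - 1 = 0.
Discriminant: (0)^2 - 4(-1) = 4, so r = (0 ± 2)/2.
Solving: r_1 = 1, r_2 = -1.

indicial: r^2 - 1 = 0; roots r_1 = 1, r_2 = -1


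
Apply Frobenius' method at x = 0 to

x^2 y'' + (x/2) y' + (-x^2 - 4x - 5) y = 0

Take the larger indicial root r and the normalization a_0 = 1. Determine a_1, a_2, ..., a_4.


Write in Frobenius form y'' + (p(x)/x) y' + (q(x)/x^2) y = 0:
  p(x) = 1/2,  q(x) = -x^2 - 4x - 5.
Indicial equation: r(r-1) + (1/2) r + (-5) = 0 -> roots r_1 = 5/2, r_2 = -2.
Take r = r_1 = 5/2. Let y(x) = x^r sum_{n>=0} a_n x^n with a_0 = 1.
Substitute y = x^r sum a_n x^n and match x^{r+n}. The recurrence is
  D(n) a_n - 4 a_{n-1} - 1 a_{n-2} = 0,  where D(n) = (r+n)(r+n-1) + (1/2)(r+n) + (-5).
  a_n = [4 a_{n-1} + 1 a_{n-2}] / D(n).
Since the indicial polynomial factors as (r - r_1)(r - r_2), D(n) = (r_1 + n - r_1)(r_1 + n - r_2) = n(n + 9/2).
Evaluating step by step (a_0 = 1):
  n = 1: D(1) = 1(1 + 9/2) = 11/2; numerator = 4(1) = 4; a_1 = (4)/(11/2) = 8/11
  n = 2: D(2) = 2(2 + 9/2) = 13; numerator = 4(8/11) + 1(1) = 43/11; a_2 = (43/11)/(13) = 43/143
  n = 3: D(3) = 3(3 + 9/2) = 45/2; numerator = 4(43/143) + 1(8/11) = 276/143; a_3 = (276/143)/(45/2) = 184/2145
  n = 4: D(4) = 4(4 + 9/2) = 34; numerator = 4(184/2145) + 1(43/143) = 1381/2145; a_4 = (1381/2145)/(34) = 1381/72930

r = 5/2; a_0 = 1; a_1 = 8/11; a_2 = 43/143; a_3 = 184/2145; a_4 = 1381/72930


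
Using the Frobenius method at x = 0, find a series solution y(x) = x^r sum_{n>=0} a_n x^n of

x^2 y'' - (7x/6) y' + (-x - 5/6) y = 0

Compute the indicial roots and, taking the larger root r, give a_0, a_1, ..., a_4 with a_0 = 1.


Write in Frobenius form y'' + (p(x)/x) y' + (q(x)/x^2) y = 0:
  p(x) = -7/6,  q(x) = -x - 5/6.
Indicial equation: r(r-1) + (-7/6) r + (-5/6) = 0 -> roots r_1 = 5/2, r_2 = -1/3.
Take r = r_1 = 5/2. Let y(x) = x^r sum_{n>=0} a_n x^n with a_0 = 1.
Substitute y = x^r sum a_n x^n and match x^{r+n}. The recurrence is
  D(n) a_n - 1 a_{n-1} = 0,  where D(n) = (r+n)(r+n-1) + (-7/6)(r+n) + (-5/6).
  a_n = 1 / D(n) * a_{n-1}.
Since the indicial polynomial factors as (r - r_1)(r - r_2), D(n) = (r_1 + n - r_1)(r_1 + n - r_2) = n(n + 17/6).
Evaluating step by step (a_0 = 1):
  n = 1: D(1) = 1(1 + 17/6) = 23/6; numerator = 1(1) = 1; a_1 = (1)/(23/6) = 6/23
  n = 2: D(2) = 2(2 + 17/6) = 29/3; numerator = 1(6/23) = 6/23; a_2 = (6/23)/(29/3) = 18/667
  n = 3: D(3) = 3(3 + 17/6) = 35/2; numerator = 1(18/667) = 18/667; a_3 = (18/667)/(35/2) = 36/23345
  n = 4: D(4) = 4(4 + 17/6) = 82/3; numerator = 1(36/23345) = 36/23345; a_4 = (36/23345)/(82/3) = 54/957145

r = 5/2; a_0 = 1; a_1 = 6/23; a_2 = 18/667; a_3 = 36/23345; a_4 = 54/957145


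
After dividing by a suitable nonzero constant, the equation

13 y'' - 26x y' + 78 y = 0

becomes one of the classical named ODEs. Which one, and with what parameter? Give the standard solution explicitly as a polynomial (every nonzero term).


All three coefficients share the factor 13; dividing through by 13 gives  y'' - 2x y' + 6 y = 0.
This matches the Hermite equation y'' - 2x y' + 2n y = 0 with 2n = 6, so n = 3; the polynomial solution is H_3(x).
With y = sum_k a_k x^k, matching x^k gives (k+2)(k+1) a_{k+2} = 2(k - n) a_k = 2(k - 3) a_k. The right side vanishes at k = 3, so the series with the parity of 3 terminates at degree 3.
Standard normalization: leading coefficient of H_n is 2^n, so a_3 = 2^3 = 8. Work downward with a_k = (k+1)(k+2) a_{k+2} / (2(k - n)):
  a_1 = (2)(3)(8) / (2(1 - 3)) = 48/(-4) = -12
Hence H_3(x) = 8 x^3 - 12 x.

H_3(x); series = 8 x^3 - 12 x


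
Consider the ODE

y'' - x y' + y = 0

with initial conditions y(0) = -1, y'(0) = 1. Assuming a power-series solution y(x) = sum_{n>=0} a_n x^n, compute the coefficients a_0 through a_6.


Ansatz: y(x) = sum_{n>=0} a_n x^n, so y'(x) = sum_{n>=1} n a_n x^(n-1) and y''(x) = sum_{n>=2} n(n-1) a_n x^(n-2).
Substitute into P(x) y'' + Q(x) y' + R(x) y = 0 with P(x) = 1, Q(x) = -x, R(x) = 1, and match powers of x.
Initial conditions: a_0 = -1, a_1 = 1.
Setting the coefficient of each power of x to zero and solving order by order (substituting the coefficients already found):
  x^0: 2 a_2 + a_0 = 0  ->  2 a_2 = -a_0 = 1  ->  a_2 = 1/2
  x^1: 6 a_3 = 0  ->  a_3 = 0
  x^2: 12 a_4 - a_2 = 0  ->  12 a_4 = a_2 = 1/2  ->  a_4 = 1/24
  x^3: 20 a_5 - 2 a_3 = 0  ->  20 a_5 = 2 a_3 = 0  ->  a_5 = 0
  x^4: 30 a_6 - 3 a_4 = 0  ->  30 a_6 = 3 a_4 = 1/8  ->  a_6 = 1/240
Truncated series: y(x) = -1 + x + (1/2) x^2 + (1/24) x^4 + (1/240) x^6 + O(x^7).

a_0 = -1; a_1 = 1; a_2 = 1/2; a_3 = 0; a_4 = 1/24; a_5 = 0; a_6 = 1/240


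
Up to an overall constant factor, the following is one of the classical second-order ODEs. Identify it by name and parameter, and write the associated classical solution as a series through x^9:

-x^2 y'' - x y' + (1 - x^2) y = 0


All three coefficients share the factor -1; dividing through by -1 gives  x^2 y'' + x y' + (x^2 - 1) y = 0.
This matches the Bessel equation x^2 y'' + x y' + (x^2 - nu^2) y = 0 with nu^2 = 1, so nu = 1; the solution bounded at x = 0 is J_1(x).
Frobenius at x = 0: indicial roots ±nu; for r = nu the recurrence k(k + 2nu) c_k = -c_{k-2} gives the standard series J_nu(x) = sum_{k>=0} (-1)^k / (k! (k+nu)!) (x/2)^(2k+nu). Evaluate the first 5 terms:
  k = 0: (-1)^0 / (0! * 1! * 2^1) x^1 = 1/(1*1*2) x^1 = (1/2) x^1
  k = 1: (-1)^1 / (1! * 2! * 2^3) x^3 = -1/(1*2*8) x^3 = (-1/16) x^3
  k = 2: (-1)^2 / (2! * 3! * 2^5) x^5 = 1/(2*6*32) x^5 = (1/384) x^5
  k = 3: (-1)^3 / (3! * 4! * 2^7) x^7 = -1/(6*24*128) x^7 = (-1/18432) x^7
  k = 4: (-1)^4 / (4! * 5! * 2^9) x^9 = 1/(24*120*512) x^9 = (1/1474560) x^9
Hence J_1(x) = x^9/1474560 - x^7/18432 + x^5/384 - x^3/16 + x/2 + ....

J_1(x); series = x^9/1474560 - x^7/18432 + x^5/384 - x^3/16 + x/2


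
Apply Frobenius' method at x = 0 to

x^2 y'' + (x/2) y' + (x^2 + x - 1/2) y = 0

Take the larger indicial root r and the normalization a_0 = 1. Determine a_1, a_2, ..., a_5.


Write in Frobenius form y'' + (p(x)/x) y' + (q(x)/x^2) y = 0:
  p(x) = 1/2,  q(x) = x^2 + x - 1/2.
Indicial equation: r(r-1) + (1/2) r + (-1/2) = 0 -> roots r_1 = 1, r_2 = -1/2.
Take r = r_1 = 1. Let y(x) = x^r sum_{n>=0} a_n x^n with a_0 = 1.
Substitute y = x^r sum a_n x^n and match x^{r+n}. The recurrence is
  D(n) a_n + 1 a_{n-1} + 1 a_{n-2} = 0,  where D(n) = (r+n)(r+n-1) + (1/2)(r+n) + (-1/2).
  a_n = [-1 a_{n-1} - 1 a_{n-2}] / D(n).
Since the indicial polynomial factors as (r - r_1)(r - r_2), D(n) = (r_1 + n - r_1)(r_1 + n - r_2) = n(n + 3/2).
Evaluating step by step (a_0 = 1):
  n = 1: D(1) = 1(1 + 3/2) = 5/2; numerator = -1(1) = -1; a_1 = (-1)/(5/2) = -2/5
  n = 2: D(2) = 2(2 + 3/2) = 7; numerator = -1(-2/5) - 1(1) = -3/5; a_2 = (-3/5)/(7) = -3/35
  n = 3: D(3) = 3(3 + 3/2) = 27/2; numerator = -1(-3/35) - 1(-2/5) = 17/35; a_3 = (17/35)/(27/2) = 34/945
  n = 4: D(4) = 4(4 + 3/2) = 22; numerator = -1(34/945) - 1(-3/35) = 47/945; a_4 = (47/945)/(22) = 47/20790
  n = 5: D(5) = 5(5 + 3/2) = 65/2; numerator = -1(47/20790) - 1(34/945) = -53/1386; a_5 = (-53/1386)/(65/2) = -53/45045

r = 1; a_0 = 1; a_1 = -2/5; a_2 = -3/35; a_3 = 34/945; a_4 = 47/20790; a_5 = -53/45045


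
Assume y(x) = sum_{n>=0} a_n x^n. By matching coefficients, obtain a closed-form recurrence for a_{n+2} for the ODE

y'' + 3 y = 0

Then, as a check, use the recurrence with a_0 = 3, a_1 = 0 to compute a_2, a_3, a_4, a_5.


Substitute y = sum_n a_n x^n into y'' + (const) y = 0.
y''(x) = sum_{n>=0} (n+2)(n+1) a_{n+2} x^n.
The ODE becomes sum_n [(n+2)(n+1) a_{n+2} + 3 a_n] x^n = 0.
Setting each coefficient to zero gives the recurrence:
  (n+2)(n+1) a_{n+2} + 3 a_n = 0,
  a_{n+2} = -3 / ((n+1)(n+2)) a_n.

Check with a_0 = 3, a_1 = 0 (apply the recurrence for n = 0, 1, 2, 3): a_0 = 3, a_1 = 0, a_2 = -9/2, a_3 = 0, a_4 = 9/8, a_5 = 0.

a_{n+2} = -3/((n+1)(n+2)) * a_n; check: a_0 = 3, a_1 = 0, a_2 = -9/2, a_3 = 0, a_4 = 9/8, a_5 = 0


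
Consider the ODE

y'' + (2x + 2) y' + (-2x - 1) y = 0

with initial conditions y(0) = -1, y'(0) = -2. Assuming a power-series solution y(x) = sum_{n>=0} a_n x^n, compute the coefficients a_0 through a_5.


Ansatz: y(x) = sum_{n>=0} a_n x^n, so y'(x) = sum_{n>=1} n a_n x^(n-1) and y''(x) = sum_{n>=2} n(n-1) a_n x^(n-2).
Substitute into P(x) y'' + Q(x) y' + R(x) y = 0 with P(x) = 1, Q(x) = 2x + 2, R(x) = -2x - 1, and match powers of x.
Initial conditions: a_0 = -1, a_1 = -2.
Setting the coefficient of each power of x to zero and solving order by order (substituting the coefficients already found):
  x^0: 2 a_2 + 2 a_1 - a_0 = 0  ->  2 a_2 = -2 a_1 + a_0 = 3  ->  a_2 = 3/2
  x^1: 6 a_3 + 4 a_2 + a_1 - 2 a_0 = 0  ->  6 a_3 = -4 a_2 - a_1 + 2 a_0 = -6  ->  a_3 = -1
  x^2: 12 a_4 + 6 a_3 + 3 a_2 - 2 a_1 = 0  ->  12 a_4 = -6 a_3 - 3 a_2 + 2 a_1 = -5/2  ->  a_4 = -5/24
  x^3: 20 a_5 + 8 a_4 + 5 a_3 - 2 a_2 = 0  ->  20 a_5 = -8 a_4 - 5 a_3 + 2 a_2 = 29/3  ->  a_5 = 29/60
Truncated series: y(x) = -1 - 2 x + (3/2) x^2 - x^3 - (5/24) x^4 + (29/60) x^5 + O(x^6).

a_0 = -1; a_1 = -2; a_2 = 3/2; a_3 = -1; a_4 = -5/24; a_5 = 29/60


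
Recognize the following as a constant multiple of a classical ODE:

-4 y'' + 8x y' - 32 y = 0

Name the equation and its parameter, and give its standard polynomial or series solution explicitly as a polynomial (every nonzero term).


All three coefficients share the factor -4; dividing through by -4 gives  y'' - 2x y' + 8 y = 0.
This matches the Hermite equation y'' - 2x y' + 2n y = 0 with 2n = 8, so n = 4; the polynomial solution is H_4(x).
With y = sum_k a_k x^k, matching x^k gives (k+2)(k+1) a_{k+2} = 2(k - n) a_k = 2(k - 4) a_k. The right side vanishes at k = 4, so the series with the parity of 4 terminates at degree 4.
Standard normalization: leading coefficient of H_n is 2^n, so a_4 = 2^4 = 16. Work downward with a_k = (k+1)(k+2) a_{k+2} / (2(k - n)):
  a_2 = (3)(4)(16) / (2(2 - 4)) = 192/(-4) = -48
  a_0 = (1)(2)(-48) / (2(0 - 4)) = -96/(-8) = 12
Hence H_4(x) = 16 x^4 - 48 x^2 + 12.

H_4(x); series = 16 x^4 - 48 x^2 + 12


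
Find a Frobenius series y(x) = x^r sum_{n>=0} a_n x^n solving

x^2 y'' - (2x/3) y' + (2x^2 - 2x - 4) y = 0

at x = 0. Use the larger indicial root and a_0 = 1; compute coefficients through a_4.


Write in Frobenius form y'' + (p(x)/x) y' + (q(x)/x^2) y = 0:
  p(x) = -2/3,  q(x) = 2x^2 - 2x - 4.
Indicial equation: r(r-1) + (-2/3) r + (-4) = 0 -> roots r_1 = 3, r_2 = -4/3.
Take r = r_1 = 3. Let y(x) = x^r sum_{n>=0} a_n x^n with a_0 = 1.
Substitute y = x^r sum a_n x^n and match x^{r+n}. The recurrence is
  D(n) a_n - 2 a_{n-1} + 2 a_{n-2} = 0,  where D(n) = (r+n)(r+n-1) + (-2/3)(r+n) + (-4).
  a_n = [2 a_{n-1} - 2 a_{n-2}] / D(n).
Since the indicial polynomial factors as (r - r_1)(r - r_2), D(n) = (r_1 + n - r_1)(r_1 + n - r_2) = n(n + 13/3).
Evaluating step by step (a_0 = 1):
  n = 1: D(1) = 1(1 + 13/3) = 16/3; numerator = 2(1) = 2; a_1 = (2)/(16/3) = 3/8
  n = 2: D(2) = 2(2 + 13/3) = 38/3; numerator = 2(3/8) - 2(1) = -5/4; a_2 = (-5/4)/(38/3) = -15/152
  n = 3: D(3) = 3(3 + 13/3) = 22; numerator = 2(-15/152) - 2(3/8) = -18/19; a_3 = (-18/19)/(22) = -9/209
  n = 4: D(4) = 4(4 + 13/3) = 100/3; numerator = 2(-9/209) - 2(-15/152) = 93/836; a_4 = (93/836)/(100/3) = 279/83600

r = 3; a_0 = 1; a_1 = 3/8; a_2 = -15/152; a_3 = -9/209; a_4 = 279/83600


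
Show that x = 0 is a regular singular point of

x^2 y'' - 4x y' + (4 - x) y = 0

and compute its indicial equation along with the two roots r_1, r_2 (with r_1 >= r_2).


Divide by x^2 to reach normal form y'' + P_1(x) y' + P_2(x) y = 0 with P_1(x) = -4/x and P_2(x) = -1/x + 4/x^2.
x = 0 is a singular point because the y'-coefficient -4/x has a pole at x = 0 and the y-coefficient -1/x + 4/x^2 has a pole at x = 0.
It is a regular singular point because x P_1(x) = p(x) = -4 and x^2 P_2(x) = q(x) = 4 - x are polynomials, hence analytic at x = 0.
p(0) = -4,  q(0) = 4.
Indicial equation: r(r-1) + p(0) r + q(0) = 0, i.e. r^2 + (p(0) - 1) r + q(0) = 0, i.e. r^2 - 5 r + 4 = 0.
Discriminant: (-5)^2 - 4(4) = 9, so r = (5 ± 3)/2.
Solving: r_1 = 4, r_2 = 1.

indicial: r^2 - 5 r + 4 = 0; roots r_1 = 4, r_2 = 1


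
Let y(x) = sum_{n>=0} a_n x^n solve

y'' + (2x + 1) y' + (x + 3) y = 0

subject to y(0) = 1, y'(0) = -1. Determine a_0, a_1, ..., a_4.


Ansatz: y(x) = sum_{n>=0} a_n x^n, so y'(x) = sum_{n>=1} n a_n x^(n-1) and y''(x) = sum_{n>=2} n(n-1) a_n x^(n-2).
Substitute into P(x) y'' + Q(x) y' + R(x) y = 0 with P(x) = 1, Q(x) = 2x + 1, R(x) = x + 3, and match powers of x.
Initial conditions: a_0 = 1, a_1 = -1.
Setting the coefficient of each power of x to zero and solving order by order (substituting the coefficients already found):
  x^0: 2 a_2 + a_1 + 3 a_0 = 0  ->  2 a_2 = -a_1 - 3 a_0 = -2  ->  a_2 = -1
  x^1: 6 a_3 + 2 a_2 + 5 a_1 + a_0 = 0  ->  6 a_3 = -2 a_2 - 5 a_1 - a_0 = 6  ->  a_3 = 1
  x^2: 12 a_4 + 3 a_3 + 7 a_2 + a_1 = 0  ->  12 a_4 = -3 a_3 - 7 a_2 - a_1 = 5  ->  a_4 = 5/12
Truncated series: y(x) = 1 - x - x^2 + x^3 + (5/12) x^4 + O(x^5).

a_0 = 1; a_1 = -1; a_2 = -1; a_3 = 1; a_4 = 5/12


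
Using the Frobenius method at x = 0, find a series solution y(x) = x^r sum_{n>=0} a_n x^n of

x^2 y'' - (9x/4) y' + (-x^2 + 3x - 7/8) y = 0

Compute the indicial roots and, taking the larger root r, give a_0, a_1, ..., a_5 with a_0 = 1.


Write in Frobenius form y'' + (p(x)/x) y' + (q(x)/x^2) y = 0:
  p(x) = -9/4,  q(x) = -x^2 + 3x - 7/8.
Indicial equation: r(r-1) + (-9/4) r + (-7/8) = 0 -> roots r_1 = 7/2, r_2 = -1/4.
Take r = r_1 = 7/2. Let y(x) = x^r sum_{n>=0} a_n x^n with a_0 = 1.
Substitute y = x^r sum a_n x^n and match x^{r+n}. The recurrence is
  D(n) a_n + 3 a_{n-1} - 1 a_{n-2} = 0,  where D(n) = (r+n)(r+n-1) + (-9/4)(r+n) + (-7/8).
  a_n = [-3 a_{n-1} + 1 a_{n-2}] / D(n).
Since the indicial polynomial factors as (r - r_1)(r - r_2), D(n) = (r_1 + n - r_1)(r_1 + n - r_2) = n(n + 15/4).
Evaluating step by step (a_0 = 1):
  n = 1: D(1) = 1(1 + 15/4) = 19/4; numerator = -3(1) = -3; a_1 = (-3)/(19/4) = -12/19
  n = 2: D(2) = 2(2 + 15/4) = 23/2; numerator = -3(-12/19) + 1(1) = 55/19; a_2 = (55/19)/(23/2) = 110/437
  n = 3: D(3) = 3(3 + 15/4) = 81/4; numerator = -3(110/437) + 1(-12/19) = -606/437; a_3 = (-606/437)/(81/4) = -808/11799
  n = 4: D(4) = 4(4 + 15/4) = 31; numerator = -3(-808/11799) + 1(110/437) = 1798/3933; a_4 = (1798/3933)/(31) = 58/3933
  n = 5: D(5) = 5(5 + 15/4) = 175/4; numerator = -3(58/3933) + 1(-808/11799) = -70/621; a_5 = (-70/621)/(175/4) = -8/3105

r = 7/2; a_0 = 1; a_1 = -12/19; a_2 = 110/437; a_3 = -808/11799; a_4 = 58/3933; a_5 = -8/3105


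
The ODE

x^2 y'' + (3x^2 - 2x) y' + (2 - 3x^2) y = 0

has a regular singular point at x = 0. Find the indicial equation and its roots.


Divide by x^2 to reach normal form y'' + P_1(x) y' + P_2(x) y = 0 with P_1(x) = 3 - 2/x and P_2(x) = -3 + 2/x^2.
x = 0 is a singular point because the y'-coefficient 3 - 2/x has a pole at x = 0 and the y-coefficient -3 + 2/x^2 has a pole at x = 0.
It is a regular singular point because x P_1(x) = p(x) = 3x - 2 and x^2 P_2(x) = q(x) = 2 - 3x^2 are polynomials, hence analytic at x = 0.
p(0) = -2,  q(0) = 2.
Indicial equation: r(r-1) + p(0) r + q(0) = 0, i.e. r^2 + (p(0) - 1) r + q(0) = 0, i.e. r^2 - 3 r + 2 = 0.
Discriminant: (-3)^2 - 4(2) = 1, so r = (3 ± 1)/2.
Solving: r_1 = 2, r_2 = 1.

indicial: r^2 - 3 r + 2 = 0; roots r_1 = 2, r_2 = 1


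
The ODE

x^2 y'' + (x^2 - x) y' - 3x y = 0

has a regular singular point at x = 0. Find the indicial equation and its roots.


Divide by x^2 to reach normal form y'' + P_1(x) y' + P_2(x) y = 0 with P_1(x) = 1 - 1/x and P_2(x) = -3/x.
x = 0 is a singular point because the y'-coefficient 1 - 1/x has a pole at x = 0 and the y-coefficient -3/x has a pole at x = 0.
It is a regular singular point because x P_1(x) = p(x) = x - 1 and x^2 P_2(x) = q(x) = -3x are polynomials, hence analytic at x = 0.
p(0) = -1,  q(0) = 0.
Indicial equation: r(r-1) + p(0) r + q(0) = 0, i.e. r^2 + (p(0) - 1) r + q(0) = 0, i.e. r^2 - 2 r = 0.
Discriminant: (-2)^2 - 4(0) = 4, so r = (2 ± 2)/2.
Solving: r_1 = 2, r_2 = 0.

indicial: r^2 - 2 r = 0; roots r_1 = 2, r_2 = 0


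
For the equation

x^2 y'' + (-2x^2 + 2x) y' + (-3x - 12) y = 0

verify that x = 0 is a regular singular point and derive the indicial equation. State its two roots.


Divide by x^2 to reach normal form y'' + P_1(x) y' + P_2(x) y = 0 with P_1(x) = -2 + 2/x and P_2(x) = -3/x - 12/x^2.
x = 0 is a singular point because the y'-coefficient -2 + 2/x has a pole at x = 0 and the y-coefficient -3/x - 12/x^2 has a pole at x = 0.
It is a regular singular point because x P_1(x) = p(x) = 2 - 2x and x^2 P_2(x) = q(x) = -3x - 12 are polynomials, hence analytic at x = 0.
p(0) = 2,  q(0) = -12.
Indicial equation: r(r-1) + p(0) r + q(0) = 0, i.e. r^2 + (p(0) - 1) r + q(0) = 0, i.e. r^2 + 1 r - 12 = 0.
Discriminant: (1)^2 - 4(-12) = 49, so r = (-1 ± 7)/2.
Solving: r_1 = 3, r_2 = -4.

indicial: r^2 + 1 r - 12 = 0; roots r_1 = 3, r_2 = -4


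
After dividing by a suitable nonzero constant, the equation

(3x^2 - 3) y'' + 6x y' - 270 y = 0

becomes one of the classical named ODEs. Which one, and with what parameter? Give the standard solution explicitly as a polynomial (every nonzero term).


All three coefficients share the factor -3; dividing through by -3 gives  (1 - x^2) y'' - 2x y' + 90 y = 0.
This matches the Legendre equation (1 - x^2) y'' - 2x y' + n(n+1) y = 0 (note the -2x y' term) with n(n+1) = 90, so n = 9; the polynomial solution is P_9(x).
With y = sum_k a_k x^k, matching x^k gives (k+2)(k+1) a_{k+2} = [k(k+1) - n(n+1)] a_k = (k - 9)(k + 10) a_k. The right side vanishes at k = 9, so the series with the parity of 9 terminates at degree 9.
Standard normalization (P_n(1) = 1): leading coefficient (2n)!/(2^n (n!)^2) = 6402373705728000/(512*131681894400) = 12155/128, so a_9 = 12155/128. Work downward with a_k = (k+1)(k+2) a_{k+2} / ((k - 9)(k + 10)):
  a_7 = (8)(9)(12155/128) / ((7 - 9)(7 + 10)) = (109395/16)/(-34) = -6435/32
  a_5 = (6)(7)(-6435/32) / ((5 - 9)(5 + 10)) = (-135135/16)/(-60) = 9009/64
  a_3 = (4)(5)(9009/64) / ((3 - 9)(3 + 10)) = (45045/16)/(-78) = -1155/32
  a_1 = (2)(3)(-1155/32) / ((1 - 9)(1 + 10)) = (-3465/16)/(-88) = 315/128
Hence P_9(x) = 12155 x^9/128 - 6435 x^7/32 + 9009 x^5/64 - 1155 x^3/32 + 315 x/128.

P_9(x); series = 12155 x^9/128 - 6435 x^7/32 + 9009 x^5/64 - 1155 x^3/32 + 315 x/128


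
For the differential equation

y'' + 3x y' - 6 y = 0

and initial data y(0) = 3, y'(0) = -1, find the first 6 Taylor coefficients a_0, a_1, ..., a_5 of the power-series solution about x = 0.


Ansatz: y(x) = sum_{n>=0} a_n x^n, so y'(x) = sum_{n>=1} n a_n x^(n-1) and y''(x) = sum_{n>=2} n(n-1) a_n x^(n-2).
Substitute into P(x) y'' + Q(x) y' + R(x) y = 0 with P(x) = 1, Q(x) = 3x, R(x) = -6, and match powers of x.
Initial conditions: a_0 = 3, a_1 = -1.
Setting the coefficient of each power of x to zero and solving order by order (substituting the coefficients already found):
  x^0: 2 a_2 - 6 a_0 = 0  ->  2 a_2 = 6 a_0 = 18  ->  a_2 = 9
  x^1: 6 a_3 - 3 a_1 = 0  ->  6 a_3 = 3 a_1 = -3  ->  a_3 = -1/2
  x^2: 12 a_4 = 0  ->  a_4 = 0
  x^3: 20 a_5 + 3 a_3 = 0  ->  20 a_5 = -3 a_3 = 3/2  ->  a_5 = 3/40
Truncated series: y(x) = 3 - x + 9 x^2 - (1/2) x^3 + (3/40) x^5 + O(x^6).

a_0 = 3; a_1 = -1; a_2 = 9; a_3 = -1/2; a_4 = 0; a_5 = 3/40


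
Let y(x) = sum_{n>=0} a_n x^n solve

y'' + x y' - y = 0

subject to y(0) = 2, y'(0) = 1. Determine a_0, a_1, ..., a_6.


Ansatz: y(x) = sum_{n>=0} a_n x^n, so y'(x) = sum_{n>=1} n a_n x^(n-1) and y''(x) = sum_{n>=2} n(n-1) a_n x^(n-2).
Substitute into P(x) y'' + Q(x) y' + R(x) y = 0 with P(x) = 1, Q(x) = x, R(x) = -1, and match powers of x.
Initial conditions: a_0 = 2, a_1 = 1.
Setting the coefficient of each power of x to zero and solving order by order (substituting the coefficients already found):
  x^0: 2 a_2 - a_0 = 0  ->  2 a_2 = a_0 = 2  ->  a_2 = 1
  x^1: 6 a_3 = 0  ->  a_3 = 0
  x^2: 12 a_4 + a_2 = 0  ->  12 a_4 = -a_2 = -1  ->  a_4 = -1/12
  x^3: 20 a_5 + 2 a_3 = 0  ->  20 a_5 = -2 a_3 = 0  ->  a_5 = 0
  x^4: 30 a_6 + 3 a_4 = 0  ->  30 a_6 = -3 a_4 = 1/4  ->  a_6 = 1/120
Truncated series: y(x) = 2 + x + x^2 - (1/12) x^4 + (1/120) x^6 + O(x^7).

a_0 = 2; a_1 = 1; a_2 = 1; a_3 = 0; a_4 = -1/12; a_5 = 0; a_6 = 1/120


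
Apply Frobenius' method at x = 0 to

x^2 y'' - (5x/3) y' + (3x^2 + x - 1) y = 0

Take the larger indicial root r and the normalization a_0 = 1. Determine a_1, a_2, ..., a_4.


Write in Frobenius form y'' + (p(x)/x) y' + (q(x)/x^2) y = 0:
  p(x) = -5/3,  q(x) = 3x^2 + x - 1.
Indicial equation: r(r-1) + (-5/3) r + (-1) = 0 -> roots r_1 = 3, r_2 = -1/3.
Take r = r_1 = 3. Let y(x) = x^r sum_{n>=0} a_n x^n with a_0 = 1.
Substitute y = x^r sum a_n x^n and match x^{r+n}. The recurrence is
  D(n) a_n + 1 a_{n-1} + 3 a_{n-2} = 0,  where D(n) = (r+n)(r+n-1) + (-5/3)(r+n) + (-1).
  a_n = [-1 a_{n-1} - 3 a_{n-2}] / D(n).
Since the indicial polynomial factors as (r - r_1)(r - r_2), D(n) = (r_1 + n - r_1)(r_1 + n - r_2) = n(n + 10/3).
Evaluating step by step (a_0 = 1):
  n = 1: D(1) = 1(1 + 10/3) = 13/3; numerator = -1(1) = -1; a_1 = (-1)/(13/3) = -3/13
  n = 2: D(2) = 2(2 + 10/3) = 32/3; numerator = -1(-3/13) - 3(1) = -36/13; a_2 = (-36/13)/(32/3) = -27/104
  n = 3: D(3) = 3(3 + 10/3) = 19; numerator = -1(-27/104) - 3(-3/13) = 99/104; a_3 = (99/104)/(19) = 99/1976
  n = 4: D(4) = 4(4 + 10/3) = 88/3; numerator = -1(99/1976) - 3(-27/104) = 180/247; a_4 = (180/247)/(88/3) = 135/5434

r = 3; a_0 = 1; a_1 = -3/13; a_2 = -27/104; a_3 = 99/1976; a_4 = 135/5434


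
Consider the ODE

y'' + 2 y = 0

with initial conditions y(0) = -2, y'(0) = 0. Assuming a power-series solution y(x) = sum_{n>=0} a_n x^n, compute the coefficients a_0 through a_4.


Ansatz: y(x) = sum_{n>=0} a_n x^n, so y'(x) = sum_{n>=1} n a_n x^(n-1) and y''(x) = sum_{n>=2} n(n-1) a_n x^(n-2).
Substitute into P(x) y'' + Q(x) y' + R(x) y = 0 with P(x) = 1, Q(x) = 0, R(x) = 2, and match powers of x.
Initial conditions: a_0 = -2, a_1 = 0.
Setting the coefficient of each power of x to zero and solving order by order (substituting the coefficients already found):
  x^0: 2 a_2 + 2 a_0 = 0  ->  2 a_2 = -2 a_0 = 4  ->  a_2 = 2
  x^1: 6 a_3 + 2 a_1 = 0  ->  6 a_3 = -2 a_1 = 0  ->  a_3 = 0
  x^2: 12 a_4 + 2 a_2 = 0  ->  12 a_4 = -2 a_2 = -4  ->  a_4 = -1/3
Truncated series: y(x) = -2 + 2 x^2 - (1/3) x^4 + O(x^5).

a_0 = -2; a_1 = 0; a_2 = 2; a_3 = 0; a_4 = -1/3


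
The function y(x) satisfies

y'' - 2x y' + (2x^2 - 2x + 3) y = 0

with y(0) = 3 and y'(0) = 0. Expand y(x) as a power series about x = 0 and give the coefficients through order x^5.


Ansatz: y(x) = sum_{n>=0} a_n x^n, so y'(x) = sum_{n>=1} n a_n x^(n-1) and y''(x) = sum_{n>=2} n(n-1) a_n x^(n-2).
Substitute into P(x) y'' + Q(x) y' + R(x) y = 0 with P(x) = 1, Q(x) = -2x, R(x) = 2x^2 - 2x + 3, and match powers of x.
Initial conditions: a_0 = 3, a_1 = 0.
Setting the coefficient of each power of x to zero and solving order by order (substituting the coefficients already found):
  x^0: 2 a_2 + 3 a_0 = 0  ->  2 a_2 = -3 a_0 = -9  ->  a_2 = -9/2
  x^1: 6 a_3 + a_1 - 2 a_0 = 0  ->  6 a_3 = -a_1 + 2 a_0 = 6  ->  a_3 = 1
  x^2: 12 a_4 - a_2 - 2 a_1 + 2 a_0 = 0  ->  12 a_4 = a_2 + 2 a_1 - 2 a_0 = -21/2  ->  a_4 = -7/8
  x^3: 20 a_5 - 3 a_3 - 2 a_2 + 2 a_1 = 0  ->  20 a_5 = 3 a_3 + 2 a_2 - 2 a_1 = -6  ->  a_5 = -3/10
Truncated series: y(x) = 3 - (9/2) x^2 + x^3 - (7/8) x^4 - (3/10) x^5 + O(x^6).

a_0 = 3; a_1 = 0; a_2 = -9/2; a_3 = 1; a_4 = -7/8; a_5 = -3/10


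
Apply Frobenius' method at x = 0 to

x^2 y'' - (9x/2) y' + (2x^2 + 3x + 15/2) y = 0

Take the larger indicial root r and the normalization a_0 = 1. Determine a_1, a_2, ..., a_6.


Write in Frobenius form y'' + (p(x)/x) y' + (q(x)/x^2) y = 0:
  p(x) = -9/2,  q(x) = 2x^2 + 3x + 15/2.
Indicial equation: r(r-1) + (-9/2) r + (15/2) = 0 -> roots r_1 = 3, r_2 = 5/2.
Take r = r_1 = 3. Let y(x) = x^r sum_{n>=0} a_n x^n with a_0 = 1.
Substitute y = x^r sum a_n x^n and match x^{r+n}. The recurrence is
  D(n) a_n + 3 a_{n-1} + 2 a_{n-2} = 0,  where D(n) = (r+n)(r+n-1) + (-9/2)(r+n) + (15/2).
  a_n = [-3 a_{n-1} - 2 a_{n-2}] / D(n).
Since the indicial polynomial factors as (r - r_1)(r - r_2), D(n) = (r_1 + n - r_1)(r_1 + n - r_2) = n(n + 1/2).
Evaluating step by step (a_0 = 1):
  n = 1: D(1) = 1(1 + 1/2) = 3/2; numerator = -3(1) = -3; a_1 = (-3)/(3/2) = -2
  n = 2: D(2) = 2(2 + 1/2) = 5; numerator = -3(-2) - 2(1) = 4; a_2 = (4)/(5) = 4/5
  n = 3: D(3) = 3(3 + 1/2) = 21/2; numerator = -3(4/5) - 2(-2) = 8/5; a_3 = (8/5)/(21/2) = 16/105
  n = 4: D(4) = 4(4 + 1/2) = 18; numerator = -3(16/105) - 2(4/5) = -72/35; a_4 = (-72/35)/(18) = -4/35
  n = 5: D(5) = 5(5 + 1/2) = 55/2; numerator = -3(-4/35) - 2(16/105) = 4/105; a_5 = (4/105)/(55/2) = 8/5775
  n = 6: D(6) = 6(6 + 1/2) = 39; numerator = -3(8/5775) - 2(-4/35) = 432/1925; a_6 = (432/1925)/(39) = 144/25025

r = 3; a_0 = 1; a_1 = -2; a_2 = 4/5; a_3 = 16/105; a_4 = -4/35; a_5 = 8/5775; a_6 = 144/25025


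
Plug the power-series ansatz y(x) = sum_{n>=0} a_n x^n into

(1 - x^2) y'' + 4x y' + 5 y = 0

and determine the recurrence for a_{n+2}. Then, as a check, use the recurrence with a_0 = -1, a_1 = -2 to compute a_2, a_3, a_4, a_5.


Substitute y = sum_n a_n x^n.
(1 - 1 x^2) y'' contributes (n+2)(n+1) a_{n+2} - n(n-1) a_n at x^n.
4 x y'(x) contributes 4 n a_n at x^n.
5 y(x) contributes 5 a_n at x^n.
Matching x^n: (n+2)(n+1) a_{n+2} + (-n(n-1) + 4 n + 5) a_n = 0.
Thus a_{n+2} = (n(n-1) - 4 n - 5) / ((n+1)(n+2)) * a_n.

Check with a_0 = -1, a_1 = -2 (apply the recurrence for n = 0, 1, 2, 3): a_0 = -1, a_1 = -2, a_2 = 5/2, a_3 = 3, a_4 = -55/24, a_5 = -33/20.

a_(n+2) = (n(n-1) - 4 n - 5) / ((n+1)(n+2)) * a_n; check: a_0 = -1, a_1 = -2, a_2 = 5/2, a_3 = 3, a_4 = -55/24, a_5 = -33/20


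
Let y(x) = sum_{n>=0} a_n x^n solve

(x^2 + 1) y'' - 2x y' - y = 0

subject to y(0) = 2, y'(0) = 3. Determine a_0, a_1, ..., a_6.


Ansatz: y(x) = sum_{n>=0} a_n x^n, so y'(x) = sum_{n>=1} n a_n x^(n-1) and y''(x) = sum_{n>=2} n(n-1) a_n x^(n-2).
Substitute into P(x) y'' + Q(x) y' + R(x) y = 0 with P(x) = x^2 + 1, Q(x) = -2x, R(x) = -1, and match powers of x.
Initial conditions: a_0 = 2, a_1 = 3.
Setting the coefficient of each power of x to zero and solving order by order (substituting the coefficients already found):
  x^0: 2 a_2 - a_0 = 0  ->  2 a_2 = a_0 = 2  ->  a_2 = 1
  x^1: 6 a_3 - 3 a_1 = 0  ->  6 a_3 = 3 a_1 = 9  ->  a_3 = 3/2
  x^2: 12 a_4 - 3 a_2 = 0  ->  12 a_4 = 3 a_2 = 3  ->  a_4 = 1/4
  x^3: 20 a_5 - a_3 = 0  ->  20 a_5 = a_3 = 3/2  ->  a_5 = 3/40
  x^4: 30 a_6 + 3 a_4 = 0  ->  30 a_6 = -3 a_4 = -3/4  ->  a_6 = -1/40
Truncated series: y(x) = 2 + 3 x + x^2 + (3/2) x^3 + (1/4) x^4 + (3/40) x^5 - (1/40) x^6 + O(x^7).

a_0 = 2; a_1 = 3; a_2 = 1; a_3 = 3/2; a_4 = 1/4; a_5 = 3/40; a_6 = -1/40


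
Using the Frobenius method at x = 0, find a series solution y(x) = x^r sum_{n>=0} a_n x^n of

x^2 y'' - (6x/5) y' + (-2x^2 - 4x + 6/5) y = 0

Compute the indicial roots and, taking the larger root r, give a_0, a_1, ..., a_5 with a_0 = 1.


Write in Frobenius form y'' + (p(x)/x) y' + (q(x)/x^2) y = 0:
  p(x) = -6/5,  q(x) = -2x^2 - 4x + 6/5.
Indicial equation: r(r-1) + (-6/5) r + (6/5) = 0 -> roots r_1 = 6/5, r_2 = 1.
Take r = r_1 = 6/5. Let y(x) = x^r sum_{n>=0} a_n x^n with a_0 = 1.
Substitute y = x^r sum a_n x^n and match x^{r+n}. The recurrence is
  D(n) a_n - 4 a_{n-1} - 2 a_{n-2} = 0,  where D(n) = (r+n)(r+n-1) + (-6/5)(r+n) + (6/5).
  a_n = [4 a_{n-1} + 2 a_{n-2}] / D(n).
Since the indicial polynomial factors as (r - r_1)(r - r_2), D(n) = (r_1 + n - r_1)(r_1 + n - r_2) = n(n + 1/5).
Evaluating step by step (a_0 = 1):
  n = 1: D(1) = 1(1 + 1/5) = 6/5; numerator = 4(1) = 4; a_1 = (4)/(6/5) = 10/3
  n = 2: D(2) = 2(2 + 1/5) = 22/5; numerator = 4(10/3) + 2(1) = 46/3; a_2 = (46/3)/(22/5) = 115/33
  n = 3: D(3) = 3(3 + 1/5) = 48/5; numerator = 4(115/33) + 2(10/3) = 680/33; a_3 = (680/33)/(48/5) = 425/198
  n = 4: D(4) = 4(4 + 1/5) = 84/5; numerator = 4(425/198) + 2(115/33) = 140/9; a_4 = (140/9)/(84/5) = 25/27
  n = 5: D(5) = 5(5 + 1/5) = 26; numerator = 4(25/27) + 2(425/198) = 2375/297; a_5 = (2375/297)/(26) = 2375/7722

r = 6/5; a_0 = 1; a_1 = 10/3; a_2 = 115/33; a_3 = 425/198; a_4 = 25/27; a_5 = 2375/7722


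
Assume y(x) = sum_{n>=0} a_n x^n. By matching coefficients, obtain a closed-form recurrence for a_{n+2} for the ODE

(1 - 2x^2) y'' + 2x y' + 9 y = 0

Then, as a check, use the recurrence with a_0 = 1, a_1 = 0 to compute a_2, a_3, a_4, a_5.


Substitute y = sum_n a_n x^n.
(1 - 2 x^2) y'' contributes (n+2)(n+1) a_{n+2} - 2 n(n-1) a_n at x^n.
2 x y'(x) contributes 2 n a_n at x^n.
9 y(x) contributes 9 a_n at x^n.
Matching x^n: (n+2)(n+1) a_{n+2} + (-2 n(n-1) + 2 n + 9) a_n = 0.
Thus a_{n+2} = (2 n(n-1) - 2 n - 9) / ((n+1)(n+2)) * a_n.

Check with a_0 = 1, a_1 = 0 (apply the recurrence for n = 0, 1, 2, 3): a_0 = 1, a_1 = 0, a_2 = -9/2, a_3 = 0, a_4 = 27/8, a_5 = 0.

a_(n+2) = (2 n(n-1) - 2 n - 9) / ((n+1)(n+2)) * a_n; check: a_0 = 1, a_1 = 0, a_2 = -9/2, a_3 = 0, a_4 = 27/8, a_5 = 0


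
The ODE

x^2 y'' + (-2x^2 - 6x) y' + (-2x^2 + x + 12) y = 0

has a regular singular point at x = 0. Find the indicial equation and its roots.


Divide by x^2 to reach normal form y'' + P_1(x) y' + P_2(x) y = 0 with P_1(x) = -2 - 6/x and P_2(x) = -2 + 1/x + 12/x^2.
x = 0 is a singular point because the y'-coefficient -2 - 6/x has a pole at x = 0 and the y-coefficient -2 + 1/x + 12/x^2 has a pole at x = 0.
It is a regular singular point because x P_1(x) = p(x) = -2x - 6 and x^2 P_2(x) = q(x) = -2x^2 + x + 12 are polynomials, hence analytic at x = 0.
p(0) = -6,  q(0) = 12.
Indicial equation: r(r-1) + p(0) r + q(0) = 0, i.e. r^2 + (p(0) - 1) r + q(0) = 0, i.e. r^2 - 7 r + 12 = 0.
Discriminant: (-7)^2 - 4(12) = 1, so r = (7 ± 1)/2.
Solving: r_1 = 4, r_2 = 3.

indicial: r^2 - 7 r + 12 = 0; roots r_1 = 4, r_2 = 3
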